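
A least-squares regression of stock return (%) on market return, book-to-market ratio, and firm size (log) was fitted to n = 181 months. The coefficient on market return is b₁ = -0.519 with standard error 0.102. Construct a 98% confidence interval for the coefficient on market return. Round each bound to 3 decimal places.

df = n − k − 1 = 181 − 3 − 1 = 177.
t* = t_{0.01, 177} = 2.3476.
Margin = t* × SE = 2.3476 × 0.102 = 0.23946.
CI: -0.519 ± 0.23946 → (-0.758, -0.280).
With 98% confidence, each one-unit increase in market return is associated with a change of between -0.758 and -0.280 % in stock return, holding the other predictors fixed.

(-0.758, -0.280)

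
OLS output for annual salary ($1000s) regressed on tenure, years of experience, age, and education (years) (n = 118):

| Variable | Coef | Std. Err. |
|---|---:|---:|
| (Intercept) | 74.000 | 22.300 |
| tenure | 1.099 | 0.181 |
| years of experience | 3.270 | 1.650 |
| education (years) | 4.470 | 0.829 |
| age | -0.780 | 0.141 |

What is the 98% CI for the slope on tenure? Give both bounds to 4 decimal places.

(0.6719, 1.5261)

Read off: b = 1.099, SE = 0.181 for tenure.
df = n − k − 1 = 118 − 4 − 1 = 113.
t* = t_{0.01, 113} = 2.359801.
Margin = t* × SE = 2.359801 × 0.181 = 0.427124.
CI: 1.099 ± 0.427124 → (0.6719, 1.5261).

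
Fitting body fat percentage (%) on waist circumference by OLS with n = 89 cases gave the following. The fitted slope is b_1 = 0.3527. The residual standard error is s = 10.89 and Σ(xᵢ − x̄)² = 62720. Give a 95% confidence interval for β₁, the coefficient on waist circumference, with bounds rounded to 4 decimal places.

SE(b_1) = s/√Sₓₓ = 10.89/√62720 = 0.0434835.
df = n − 2 = 87.
t* = t_{0.025, 87} = 1.987608.
Margin = t* × SE = 1.987608 × 0.0434835 = 0.086428.
CI: 0.3527 ± 0.086428 → (0.2663, 0.4391).
With 95% confidence, each one-unit increase in waist circumference is associated with a change of between 0.2663 and 0.4391 % in body fat percentage.

(0.2663, 0.4391)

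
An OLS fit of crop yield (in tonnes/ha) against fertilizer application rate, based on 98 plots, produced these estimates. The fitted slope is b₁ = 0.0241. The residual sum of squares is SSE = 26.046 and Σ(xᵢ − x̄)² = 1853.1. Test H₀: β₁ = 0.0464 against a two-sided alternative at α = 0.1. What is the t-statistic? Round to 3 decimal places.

t = -1.843

MSE = SSE/(n − 2) = 26.046/96 = 0.271313.
SE(b₁) = √(MSE/Sₓₓ) = √(0.271313/1853.1) = 0.0121.
t = (0.0241 − 0.0464) / 0.0121 = -1.843.
df = n − 2 = 96.
Two-sided p ≈ 0.0684, which is < 0.1, so reject H₀.
There is evidence that the true slope on fertilizer application rate differs from 0.0464 tonnes/ha per unit.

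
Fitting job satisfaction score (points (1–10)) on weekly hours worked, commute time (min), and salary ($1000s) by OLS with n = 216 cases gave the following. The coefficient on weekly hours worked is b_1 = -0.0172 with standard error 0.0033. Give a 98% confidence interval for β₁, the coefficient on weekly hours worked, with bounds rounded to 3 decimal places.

df = n − k − 1 = 216 − 3 − 1 = 212.
t* = t_{0.01, 212} = 2.344066.
Margin = t* × SE = 2.344066 × 0.0033 = 0.00774.
CI: -0.0172 ± 0.00774 → (-0.025, -0.009).
With 98% confidence, each one-unit increase in weekly hours worked is associated with a change of between -0.025 and -0.009 points (1–10) in job satisfaction score, holding the other predictors fixed.

(-0.025, -0.009)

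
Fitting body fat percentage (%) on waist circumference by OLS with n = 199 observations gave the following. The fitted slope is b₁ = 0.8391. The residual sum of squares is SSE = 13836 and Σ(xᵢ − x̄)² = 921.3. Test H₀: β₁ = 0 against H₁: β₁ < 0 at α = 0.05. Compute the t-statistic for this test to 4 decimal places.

t = 3.0391

MSE = SSE/(n − 2) = 13836/197 = 70.2335.
SE(b₁) = √(MSE/Sₓₓ) = √(70.2335/921.3) = 0.276103.
t = 0.8391 / 0.276103 = 3.0391.
df = n − 2 = 197.
One-sided p ≈ 0.9987, which is ≥ 0.05, so fail to reject H₀.
The data do not give significant evidence that the true slope on waist circumference is negative.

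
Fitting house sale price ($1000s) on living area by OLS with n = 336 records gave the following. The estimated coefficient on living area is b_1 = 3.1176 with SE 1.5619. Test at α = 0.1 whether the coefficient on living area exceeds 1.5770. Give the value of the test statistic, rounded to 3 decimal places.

t = 0.986

H₀: β₁ = 1.5770 vs H₁: β₁ > 1.5770.
t = (b_1 − β₁⁰)/SE = (3.1176 − 1.5770) / 1.5619 = 0.986.
df = n − 2 = 336 − 2 = 334.
One-sided p ≈ 0.1623, which is ≥ 0.1, so fail to reject H₀.
The data do not give significant evidence that the true slope on living area exceeds 1.5770 $1000s per unit.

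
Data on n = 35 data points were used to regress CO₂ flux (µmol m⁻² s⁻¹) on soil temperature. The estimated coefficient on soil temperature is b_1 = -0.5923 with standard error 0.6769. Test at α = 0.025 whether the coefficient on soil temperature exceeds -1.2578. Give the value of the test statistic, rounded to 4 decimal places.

t = 0.9832

H₀: β₁ = -1.2578 vs H₁: β₁ > -1.2578.
t = (b_1 − β₁⁰)/SE = (-0.5923 − (-1.2578)) / 0.6769 = 0.9832.
df = n − 2 = 35 − 2 = 33.
One-sided p ≈ 0.1663, which is ≥ 0.025, so fail to reject H₀.
The data do not give significant evidence that the true slope on soil temperature exceeds -1.2578 µmol m⁻² s⁻¹ per unit.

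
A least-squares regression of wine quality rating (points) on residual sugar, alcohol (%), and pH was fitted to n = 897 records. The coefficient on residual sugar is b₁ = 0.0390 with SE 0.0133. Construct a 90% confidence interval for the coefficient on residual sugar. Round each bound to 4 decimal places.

df = n − k − 1 = 897 − 3 − 1 = 893.
t* = t_{0.05, 893} = 1.646562.
Margin = t* × SE = 1.646562 × 0.0133 = 0.021899.
CI: 0.0390 ± 0.021899 → (0.0171, 0.0609).
With 90% confidence, each one-unit increase in residual sugar is associated with a change of between 0.0171 and 0.0609 points in wine quality rating, holding the other predictors fixed.

(0.0171, 0.0609)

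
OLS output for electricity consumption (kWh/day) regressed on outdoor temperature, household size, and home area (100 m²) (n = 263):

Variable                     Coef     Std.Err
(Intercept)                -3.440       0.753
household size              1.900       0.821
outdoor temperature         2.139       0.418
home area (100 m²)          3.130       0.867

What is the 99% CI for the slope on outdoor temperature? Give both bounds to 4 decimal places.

(1.0543, 3.2237)

Read off: b = 2.139, SE = 0.418 for outdoor temperature.
df = n − k − 1 = 263 − 3 − 1 = 259.
t* = t_{0.005, 259} = 2.594945.
Margin = t* × SE = 2.594945 × 0.418 = 1.084687.
CI: 2.139 ± 1.084687 → (1.0543, 3.2237).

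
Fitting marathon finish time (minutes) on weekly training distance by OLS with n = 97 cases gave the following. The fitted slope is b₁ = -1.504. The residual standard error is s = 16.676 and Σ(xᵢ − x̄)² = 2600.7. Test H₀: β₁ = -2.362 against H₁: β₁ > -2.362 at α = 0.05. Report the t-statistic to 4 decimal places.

SE(b₁) = s/√Sₓₓ = 16.676/√2600.7 = 0.326999.
t = (-1.504 − (-2.362)) / 0.326999 = 2.6239.
df = n − 2 = 95.
One-sided p ≈ 0.0051, which is < 0.05, so reject H₀.
There is evidence that the true slope on weekly training distance exceeds -2.362 minutes per unit.

t = 2.6239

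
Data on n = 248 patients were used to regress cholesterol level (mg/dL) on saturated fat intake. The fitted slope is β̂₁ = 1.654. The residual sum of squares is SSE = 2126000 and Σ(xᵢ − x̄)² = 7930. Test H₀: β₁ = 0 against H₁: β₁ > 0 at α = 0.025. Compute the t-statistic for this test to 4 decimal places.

t = 1.5844

MSE = SSE/(n − 2) = 2126000/246 = 8642.28.
SE(β̂₁) = √(MSE/Sₓₓ) = √(8642.28/7930) = 1.04394.
t = 1.654 / 1.04394 = 1.5844.
df = n − 2 = 246.
One-sided p ≈ 0.0572, which is ≥ 0.025, so fail to reject H₀.
The data do not give significant evidence that the true slope on saturated fat intake is positive.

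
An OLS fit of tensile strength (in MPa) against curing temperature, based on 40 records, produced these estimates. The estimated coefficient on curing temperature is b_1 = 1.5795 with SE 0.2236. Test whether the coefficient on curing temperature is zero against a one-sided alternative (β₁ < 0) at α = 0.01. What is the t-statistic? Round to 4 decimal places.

H₀: β₁ = 0 vs H₁: β₁ < 0.
t = (b_1 − β₁⁰)/SE = 1.5795 / 0.2236 = 7.0640.
df = n − 2 = 40 − 2 = 38.
One-sided p ≈ 1.0000, which is ≥ 0.01, so fail to reject H₀.
The data do not give significant evidence that the true slope on curing temperature is negative.

t = 7.0640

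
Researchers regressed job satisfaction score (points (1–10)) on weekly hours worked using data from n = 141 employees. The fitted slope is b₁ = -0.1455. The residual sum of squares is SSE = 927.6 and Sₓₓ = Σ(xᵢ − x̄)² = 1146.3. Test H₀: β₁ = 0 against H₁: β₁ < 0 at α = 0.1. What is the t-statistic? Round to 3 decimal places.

MSE = SSE/(n − 2) = 927.6/139 = 6.67338.
SE(b₁) = √(MSE/Sₓₓ) = √(6.67338/1146.3) = 0.0762999.
t = -0.1455 / 0.0762999 = -1.907.
df = n − 2 = 139.
One-sided p ≈ 0.0293, which is < 0.1, so reject H₀.
There is evidence that the true slope on weekly hours worked is negative.

t = -1.907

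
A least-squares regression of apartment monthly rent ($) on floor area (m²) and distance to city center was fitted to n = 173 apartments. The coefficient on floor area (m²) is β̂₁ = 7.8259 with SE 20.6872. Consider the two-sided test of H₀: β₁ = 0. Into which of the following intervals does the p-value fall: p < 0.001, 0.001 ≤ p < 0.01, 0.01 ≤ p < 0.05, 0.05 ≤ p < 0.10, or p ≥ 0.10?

p ≥ 0.10

t = 7.8259 / 20.6872 = 0.378.
df = n − k − 1 = 173 − 2 − 1 = 170.
Two-sided p = 2·P(T_{170} > |t|) ≈ 0.7057.
So p ≥ 0.10.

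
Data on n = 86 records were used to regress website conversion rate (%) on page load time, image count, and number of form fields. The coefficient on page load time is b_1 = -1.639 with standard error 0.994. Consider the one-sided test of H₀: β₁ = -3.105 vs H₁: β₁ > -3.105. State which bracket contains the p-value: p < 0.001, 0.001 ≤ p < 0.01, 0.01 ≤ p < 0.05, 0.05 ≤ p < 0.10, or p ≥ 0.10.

t = (-1.639 − (-3.105)) / 0.994 = 1.475.
df = n − k − 1 = 86 − 3 − 1 = 82.
One-sided p = P(T_{82} > t) ≈ 0.0720.
So 0.05 ≤ p < 0.10.

0.05 ≤ p < 0.10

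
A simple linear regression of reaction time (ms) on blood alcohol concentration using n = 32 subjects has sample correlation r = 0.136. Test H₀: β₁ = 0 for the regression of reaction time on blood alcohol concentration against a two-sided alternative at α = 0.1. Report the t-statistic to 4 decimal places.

t = 0.7519

t = r·√(n − 2)/√(1 − r²) = 0.136·√30/√0.981504 = 0.7519.
df = n − 2 = 30.
Two-sided p ≈ 0.4580, which is ≥ 0.1, so fail to reject H₀.
The data do not give significant evidence of a linear association between blood alcohol concentration and reaction time.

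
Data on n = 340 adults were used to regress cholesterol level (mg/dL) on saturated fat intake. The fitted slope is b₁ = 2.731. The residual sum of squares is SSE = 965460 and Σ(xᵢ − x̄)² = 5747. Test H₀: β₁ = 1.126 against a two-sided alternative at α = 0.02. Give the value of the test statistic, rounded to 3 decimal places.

t = 2.277

MSE = SSE/(n − 2) = 965460/338 = 2856.39.
SE(b₁) = √(MSE/Sₓₓ) = √(2856.39/5747) = 0.704999.
t = (2.731 − 1.126) / 0.704999 = 2.277.
df = n − 2 = 338.
Two-sided p ≈ 0.0234, which is ≥ 0.02, so fail to reject H₀.
The data are consistent with a true slope of 1.126 mg/dL per unit of saturated fat intake.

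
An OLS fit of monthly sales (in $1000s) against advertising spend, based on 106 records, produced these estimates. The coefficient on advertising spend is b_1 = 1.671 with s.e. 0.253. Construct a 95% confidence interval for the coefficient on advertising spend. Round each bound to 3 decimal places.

df = n − 2 = 106 − 2 = 104.
t* = t_{0.025, 104} = 1.983038.
Margin = t* × SE = 1.983038 × 0.253 = 0.50171.
CI: 1.671 ± 0.50171 → (1.169, 2.173).
With 95% confidence, each one-unit increase in advertising spend is associated with a change of between 1.169 and 2.173 $1000s in monthly sales.

(1.169, 2.173)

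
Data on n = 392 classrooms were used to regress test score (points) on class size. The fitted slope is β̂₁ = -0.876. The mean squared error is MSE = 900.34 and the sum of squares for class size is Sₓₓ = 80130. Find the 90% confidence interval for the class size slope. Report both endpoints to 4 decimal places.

SE(β̂₁) = √(MSE/Sₓₓ) = √(900.34/80130) = 0.106.
df = n − 2 = 390.
t* = t_{0.05, 390} = 1.64877.
Margin = t* × SE = 1.64877 × 0.106 = 0.174770.
CI: -0.876 ± 0.174770 → (-1.0508, -0.7012).
With 90% confidence, each one-unit increase in class size is associated with a change of between -1.0508 and -0.7012 points in test score.

(-1.0508, -0.7012)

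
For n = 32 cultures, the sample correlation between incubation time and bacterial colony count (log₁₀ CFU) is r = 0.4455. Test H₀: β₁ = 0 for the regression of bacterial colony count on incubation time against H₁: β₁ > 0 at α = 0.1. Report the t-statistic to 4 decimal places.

t = 2.7255

t = r·√(n − 2)/√(1 − r²) = 0.4455·√30/√0.80153 = 2.7255.
df = n − 2 = 30.
One-sided p ≈ 0.0053, which is < 0.1, so reject H₀.
There is evidence of a linear association between incubation time and bacterial colony count.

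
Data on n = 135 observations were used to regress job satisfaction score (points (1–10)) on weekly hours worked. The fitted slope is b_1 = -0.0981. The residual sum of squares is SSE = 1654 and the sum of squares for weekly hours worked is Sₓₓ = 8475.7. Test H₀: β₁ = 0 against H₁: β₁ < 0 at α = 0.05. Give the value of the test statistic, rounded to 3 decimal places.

MSE = SSE/(n − 2) = 1654/133 = 12.4361.
SE(b_1) = √(MSE/Sₓₓ) = √(12.4361/8475.7) = 0.0383049.
t = -0.0981 / 0.0383049 = -2.561.
df = n − 2 = 133.
One-sided p ≈ 0.0058, which is < 0.05, so reject H₀.
There is evidence that the true slope on weekly hours worked is negative.

t = -2.561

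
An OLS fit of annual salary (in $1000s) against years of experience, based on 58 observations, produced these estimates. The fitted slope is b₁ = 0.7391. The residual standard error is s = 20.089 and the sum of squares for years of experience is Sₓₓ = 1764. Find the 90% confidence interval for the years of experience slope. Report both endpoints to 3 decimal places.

(-0.061, 1.539)

SE(b₁) = s/√Sₓₓ = 20.089/√1764 = 0.47831.
df = n − 2 = 56.
t* = t_{0.05, 56} = 1.672522.
Margin = t* × SE = 1.672522 × 0.47831 = 0.79998.
CI: 0.7391 ± 0.79998 → (-0.061, 1.539).
With 90% confidence, each one-unit increase in years of experience is associated with a change of between -0.061 and 1.539 $1000s in annual salary.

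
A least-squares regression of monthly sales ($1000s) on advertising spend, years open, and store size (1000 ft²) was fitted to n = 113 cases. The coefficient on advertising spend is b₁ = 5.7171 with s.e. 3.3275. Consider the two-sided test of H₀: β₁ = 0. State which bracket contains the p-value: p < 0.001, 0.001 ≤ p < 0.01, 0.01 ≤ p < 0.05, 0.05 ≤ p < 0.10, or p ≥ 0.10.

0.05 ≤ p < 0.10

t = 5.7171 / 3.3275 = 1.718.
df = n − k − 1 = 113 − 3 − 1 = 109.
Two-sided p = 2·P(T_{109} > |t|) ≈ 0.0886.
So 0.05 ≤ p < 0.10.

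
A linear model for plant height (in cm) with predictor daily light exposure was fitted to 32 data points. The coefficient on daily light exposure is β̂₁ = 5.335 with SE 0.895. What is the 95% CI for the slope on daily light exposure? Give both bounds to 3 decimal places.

(3.507, 7.163)

df = n − 2 = 32 − 2 = 30.
t* = t_{0.025, 30} = 2.042272.
Margin = t* × SE = 2.042272 × 0.895 = 1.82783.
CI: 5.335 ± 1.82783 → (3.507, 7.163).
With 95% confidence, each one-unit increase in daily light exposure is associated with a change of between 3.507 and 7.163 cm in plant height.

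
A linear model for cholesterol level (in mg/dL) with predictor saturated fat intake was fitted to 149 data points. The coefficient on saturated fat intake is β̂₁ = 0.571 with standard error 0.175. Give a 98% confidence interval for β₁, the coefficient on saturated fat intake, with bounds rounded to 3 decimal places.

(0.159, 0.983)

df = n − 2 = 149 − 2 = 147.
t* = t_{0.01, 147} = 2.351983.
Margin = t* × SE = 2.351983 × 0.175 = 0.41160.
CI: 0.571 ± 0.41160 → (0.159, 0.983).
With 98% confidence, each one-unit increase in saturated fat intake is associated with a change of between 0.159 and 0.983 mg/dL in cholesterol level.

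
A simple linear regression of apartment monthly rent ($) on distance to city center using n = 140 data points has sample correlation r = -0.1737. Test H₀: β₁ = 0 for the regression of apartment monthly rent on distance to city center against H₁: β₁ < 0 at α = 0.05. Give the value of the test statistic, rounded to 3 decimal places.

t = r·√(n − 2)/√(1 − r²) = -0.1737·√138/√0.969828 = -2.072.
df = n − 2 = 138.
One-sided p ≈ 0.0201, which is < 0.05, so reject H₀.
There is evidence of a linear association between distance to city center and apartment monthly rent.

t = -2.072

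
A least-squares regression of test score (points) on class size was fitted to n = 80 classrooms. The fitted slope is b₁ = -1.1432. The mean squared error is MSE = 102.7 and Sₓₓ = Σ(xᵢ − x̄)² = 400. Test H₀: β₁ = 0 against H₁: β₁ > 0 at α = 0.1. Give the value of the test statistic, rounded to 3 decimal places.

t = -2.256

SE(b₁) = √(MSE/Sₓₓ) = √(102.7/400) = 0.506705.
t = -1.1432 / 0.506705 = -2.256.
df = n − 2 = 78.
One-sided p ≈ 0.9866, which is ≥ 0.1, so fail to reject H₀.
The data do not give significant evidence that the true slope on class size is positive.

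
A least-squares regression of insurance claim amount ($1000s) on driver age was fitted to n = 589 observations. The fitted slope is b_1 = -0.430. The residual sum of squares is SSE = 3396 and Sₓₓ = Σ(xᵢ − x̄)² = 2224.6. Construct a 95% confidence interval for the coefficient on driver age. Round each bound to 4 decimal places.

MSE = SSE/(n − 2) = 3396/587 = 5.78535.
SE(b_1) = √(MSE/Sₓₓ) = √(5.78535/2224.6) = 0.0509963.
df = n − 2 = 587.
t* = t_{0.025, 587} = 1.964014.
Margin = t* × SE = 1.964014 × 0.0509963 = 0.100157.
CI: -0.430 ± 0.100157 → (-0.5302, -0.3298).
With 95% confidence, each one-unit increase in driver age is associated with a change of between -0.5302 and -0.3298 $1000s in insurance claim amount.

(-0.5302, -0.3298)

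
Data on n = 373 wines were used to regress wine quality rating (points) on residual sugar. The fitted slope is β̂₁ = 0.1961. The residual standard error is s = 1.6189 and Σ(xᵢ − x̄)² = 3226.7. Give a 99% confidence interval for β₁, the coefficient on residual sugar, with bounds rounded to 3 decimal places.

SE(β̂₁) = s/√Sₓₓ = 1.6189/√3226.7 = 0.0284997.
df = n − 2 = 371.
t* = t_{0.005, 371} = 2.589146.
Margin = t* × SE = 2.589146 × 0.0284997 = 0.07379.
CI: 0.1961 ± 0.07379 → (0.122, 0.270).
With 99% confidence, each one-unit increase in residual sugar is associated with a change of between 0.122 and 0.270 points in wine quality rating.

(0.122, 0.270)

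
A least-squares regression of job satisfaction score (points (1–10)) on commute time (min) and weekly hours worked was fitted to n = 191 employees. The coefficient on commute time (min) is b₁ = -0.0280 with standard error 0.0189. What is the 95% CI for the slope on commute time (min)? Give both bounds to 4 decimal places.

(-0.0653, 0.0093)

df = n − k − 1 = 191 − 2 − 1 = 188.
t* = t_{0.025, 188} = 1.972663.
Margin = t* × SE = 1.972663 × 0.0189 = 0.037283.
CI: -0.0280 ± 0.037283 → (-0.0653, 0.0093).
With 95% confidence, each one-unit increase in commute time (min) is associated with a change of between -0.0653 and 0.0093 points (1–10) in job satisfaction score, holding the other predictors fixed.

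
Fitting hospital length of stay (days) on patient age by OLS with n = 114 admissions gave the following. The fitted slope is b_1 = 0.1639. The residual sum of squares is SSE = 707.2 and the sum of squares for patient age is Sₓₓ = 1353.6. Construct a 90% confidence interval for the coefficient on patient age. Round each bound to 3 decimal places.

(0.051, 0.277)

MSE = SSE/(n − 2) = 707.2/112 = 6.31429.
SE(b_1) = √(MSE/Sₓₓ) = √(6.31429/1353.6) = 0.0682994.
df = n − 2 = 112.
t* = t_{0.05, 112} = 1.658573.
Margin = t* × SE = 1.658573 × 0.0682994 = 0.11328.
CI: 0.1639 ± 0.11328 → (0.051, 0.277).
With 90% confidence, each one-unit increase in patient age is associated with a change of between 0.051 and 0.277 days in hospital length of stay.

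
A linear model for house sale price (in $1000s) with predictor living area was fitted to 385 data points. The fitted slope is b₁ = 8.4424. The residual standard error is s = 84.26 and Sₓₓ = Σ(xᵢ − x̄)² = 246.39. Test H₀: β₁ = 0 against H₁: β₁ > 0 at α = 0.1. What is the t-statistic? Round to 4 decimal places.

t = 1.5727

SE(b₁) = s/√Sₓₓ = 84.26/√246.39 = 5.36797.
t = 8.4424 / 5.36797 = 1.5727.
df = n − 2 = 383.
One-sided p ≈ 0.0583, which is < 0.1, so reject H₀.
There is evidence that the true slope on living area is positive.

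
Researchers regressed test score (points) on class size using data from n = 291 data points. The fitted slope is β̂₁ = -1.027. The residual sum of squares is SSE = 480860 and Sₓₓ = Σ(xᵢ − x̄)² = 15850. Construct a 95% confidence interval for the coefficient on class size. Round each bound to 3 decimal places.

(-1.665, -0.389)

MSE = SSE/(n − 2) = 480860/289 = 1663.88.
SE(β̂₁) = √(MSE/Sₓₓ) = √(1663.88/15850) = 0.324001.
df = n − 2 = 289.
t* = t_{0.025, 289} = 1.968206.
Margin = t* × SE = 1.968206 × 0.324001 = 0.63770.
CI: -1.027 ± 0.63770 → (-1.665, -0.389).
With 95% confidence, each one-unit increase in class size is associated with a change of between -1.665 and -0.389 points in test score.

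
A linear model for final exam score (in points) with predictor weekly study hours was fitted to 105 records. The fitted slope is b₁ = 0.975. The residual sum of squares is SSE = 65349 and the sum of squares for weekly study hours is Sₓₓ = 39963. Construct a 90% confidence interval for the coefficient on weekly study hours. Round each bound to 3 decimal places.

(0.766, 1.184)

MSE = SSE/(n − 2) = 65349/103 = 634.456.
SE(b₁) = √(MSE/Sₓₓ) = √(634.456/39963) = 0.126.
df = n − 2 = 103.
t* = t_{0.05, 103} = 1.659782.
Margin = t* × SE = 1.659782 × 0.126 = 0.20913.
CI: 0.975 ± 0.20913 → (0.766, 1.184).
With 90% confidence, each one-unit increase in weekly study hours is associated with a change of between 0.766 and 1.184 points in final exam score.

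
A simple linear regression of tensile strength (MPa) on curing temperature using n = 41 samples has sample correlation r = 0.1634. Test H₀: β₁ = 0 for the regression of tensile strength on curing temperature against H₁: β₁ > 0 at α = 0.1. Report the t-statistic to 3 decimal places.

t = r·√(n − 2)/√(1 − r²) = 0.1634·√39/√0.9733 = 1.034.
df = n − 2 = 39.
One-sided p ≈ 0.1537, which is ≥ 0.1, so fail to reject H₀.
The data do not give significant evidence of a linear association between curing temperature and tensile strength.

t = 1.034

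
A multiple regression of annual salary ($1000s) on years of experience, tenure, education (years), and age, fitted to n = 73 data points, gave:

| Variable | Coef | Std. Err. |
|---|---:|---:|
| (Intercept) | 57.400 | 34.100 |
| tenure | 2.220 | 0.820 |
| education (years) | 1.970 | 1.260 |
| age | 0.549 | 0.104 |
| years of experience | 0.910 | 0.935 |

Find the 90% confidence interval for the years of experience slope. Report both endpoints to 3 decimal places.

(-0.649, 2.469)

Read off: b = 0.910, SE = 0.935 for years of experience.
df = n − k − 1 = 73 − 4 − 1 = 68.
t* = t_{0.05, 68} = 1.667572.
Margin = t* × SE = 1.667572 × 0.935 = 1.55918.
CI: 0.910 ± 1.55918 → (-0.649, 2.469).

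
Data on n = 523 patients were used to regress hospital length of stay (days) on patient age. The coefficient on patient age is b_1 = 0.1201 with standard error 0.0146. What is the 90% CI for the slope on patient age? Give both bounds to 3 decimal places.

(0.096, 0.144)

df = n − 2 = 523 − 2 = 521.
t* = t_{0.05, 521} = 1.647784.
Margin = t* × SE = 1.647784 × 0.0146 = 0.02406.
CI: 0.1201 ± 0.02406 → (0.096, 0.144).
With 90% confidence, each one-unit increase in patient age is associated with a change of between 0.096 and 0.144 days in hospital length of stay.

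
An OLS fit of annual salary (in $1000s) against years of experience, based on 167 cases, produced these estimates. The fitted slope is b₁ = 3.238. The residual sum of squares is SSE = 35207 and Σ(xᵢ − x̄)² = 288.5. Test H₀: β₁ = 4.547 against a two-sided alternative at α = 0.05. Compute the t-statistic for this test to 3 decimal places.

t = -1.522

MSE = SSE/(n − 2) = 35207/165 = 213.376.
SE(b₁) = √(MSE/Sₓₓ) = √(213.376/288.5) = 0.860002.
t = (3.238 − 4.547) / 0.860002 = -1.522.
df = n − 2 = 165.
Two-sided p ≈ 0.1299, which is ≥ 0.05, so fail to reject H₀.
The data are consistent with a true slope of 4.547 $1000s per unit of years of experience.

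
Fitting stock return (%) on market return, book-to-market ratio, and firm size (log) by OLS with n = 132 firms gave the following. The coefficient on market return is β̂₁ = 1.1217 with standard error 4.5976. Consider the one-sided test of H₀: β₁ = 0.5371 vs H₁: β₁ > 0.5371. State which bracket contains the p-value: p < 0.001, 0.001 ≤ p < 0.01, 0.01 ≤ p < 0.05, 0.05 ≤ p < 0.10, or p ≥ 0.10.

p ≥ 0.10

t = (1.1217 − 0.5371) / 4.5976 = 0.127.
df = n − k − 1 = 132 − 3 − 1 = 128.
One-sided p = P(T_{128} > t) ≈ 0.4495.
So p ≥ 0.10.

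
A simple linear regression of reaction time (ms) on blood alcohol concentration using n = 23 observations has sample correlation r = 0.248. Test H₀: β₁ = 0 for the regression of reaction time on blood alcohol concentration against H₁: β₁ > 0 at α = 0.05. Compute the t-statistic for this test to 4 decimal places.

t = 1.1731

t = r·√(n − 2)/√(1 − r²) = 0.248·√21/√0.938496 = 1.1731.
df = n − 2 = 21.
One-sided p ≈ 0.1269, which is ≥ 0.05, so fail to reject H₀.
The data do not give significant evidence of a linear association between blood alcohol concentration and reaction time.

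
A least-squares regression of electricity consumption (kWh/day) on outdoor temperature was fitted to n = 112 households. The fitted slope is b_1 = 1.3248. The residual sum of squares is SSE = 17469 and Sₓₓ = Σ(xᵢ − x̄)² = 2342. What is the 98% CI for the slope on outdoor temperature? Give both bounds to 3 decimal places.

MSE = SSE/(n − 2) = 17469/110 = 158.809.
SE(b_1) = √(MSE/Sₓₓ) = √(158.809/2342) = 0.260402.
df = n − 2 = 110.
t* = t_{0.01, 110} = 2.360726.
Margin = t* × SE = 2.360726 × 0.260402 = 0.61474.
CI: 1.3248 ± 0.61474 → (0.710, 1.940).
With 98% confidence, each one-unit increase in outdoor temperature is associated with a change of between 0.710 and 1.940 kWh/day in electricity consumption.

(0.710, 1.940)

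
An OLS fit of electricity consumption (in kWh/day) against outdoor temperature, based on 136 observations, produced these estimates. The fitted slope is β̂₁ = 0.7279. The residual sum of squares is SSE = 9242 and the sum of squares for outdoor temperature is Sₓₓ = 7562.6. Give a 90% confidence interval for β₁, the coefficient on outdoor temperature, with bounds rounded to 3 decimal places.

MSE = SSE/(n − 2) = 9242/134 = 68.9701.
SE(β̂₁) = √(MSE/Sₓₓ) = √(68.9701/7562.6) = 0.0954982.
df = n − 2 = 134.
t* = t_{0.05, 134} = 1.656305.
Margin = t* × SE = 1.656305 × 0.0954982 = 0.15817.
CI: 0.7279 ± 0.15817 → (0.570, 0.886).
With 90% confidence, each one-unit increase in outdoor temperature is associated with a change of between 0.570 and 0.886 kWh/day in electricity consumption.

(0.570, 0.886)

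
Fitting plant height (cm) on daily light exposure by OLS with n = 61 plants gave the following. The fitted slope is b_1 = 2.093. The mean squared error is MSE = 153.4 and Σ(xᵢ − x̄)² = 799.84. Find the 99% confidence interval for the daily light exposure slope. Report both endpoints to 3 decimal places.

SE(b_1) = √(MSE/Sₓₓ) = √(153.4/799.84) = 0.437936.
df = n − 2 = 59.
t* = t_{0.005, 59} = 2.661759.
Margin = t* × SE = 2.661759 × 0.437936 = 1.16568.
CI: 2.093 ± 1.16568 → (0.927, 3.259).
With 99% confidence, each one-unit increase in daily light exposure is associated with a change of between 0.927 and 3.259 cm in plant height.

(0.927, 3.259)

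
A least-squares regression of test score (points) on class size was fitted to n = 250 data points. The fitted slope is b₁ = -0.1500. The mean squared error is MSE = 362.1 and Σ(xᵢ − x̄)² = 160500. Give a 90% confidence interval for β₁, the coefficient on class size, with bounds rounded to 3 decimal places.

(-0.228, -0.072)

SE(b₁) = √(MSE/Sₓₓ) = √(362.1/160500) = 0.0474982.
df = n − 2 = 248.
t* = t_{0.05, 248} = 1.651021.
Margin = t* × SE = 1.651021 × 0.0474982 = 0.07842.
CI: -0.1500 ± 0.07842 → (-0.228, -0.072).
With 90% confidence, each one-unit increase in class size is associated with a change of between -0.228 and -0.072 points in test score.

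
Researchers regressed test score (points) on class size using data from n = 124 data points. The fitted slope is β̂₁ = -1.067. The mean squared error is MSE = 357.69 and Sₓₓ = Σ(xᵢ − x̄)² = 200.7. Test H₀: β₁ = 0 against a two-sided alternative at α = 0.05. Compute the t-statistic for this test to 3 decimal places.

t = -0.799

SE(β̂₁) = √(MSE/Sₓₓ) = √(357.69/200.7) = 1.335.
t = -1.067 / 1.335 = -0.799.
df = n − 2 = 122.
Two-sided p ≈ 0.4257, which is ≥ 0.05, so fail to reject H₀.
The data do not give significant evidence of an association between class size and test score.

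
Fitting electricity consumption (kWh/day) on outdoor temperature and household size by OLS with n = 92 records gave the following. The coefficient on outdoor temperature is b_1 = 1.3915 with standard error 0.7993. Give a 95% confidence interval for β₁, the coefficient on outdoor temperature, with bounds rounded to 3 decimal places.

df = n − k − 1 = 92 − 2 − 1 = 89.
t* = t_{0.025, 89} = 1.986979.
Margin = t* × SE = 1.986979 × 0.7993 = 1.58819.
CI: 1.3915 ± 1.58819 → (-0.197, 2.980).
With 95% confidence, each one-unit increase in outdoor temperature is associated with a change of between -0.197 and 2.980 kWh/day in electricity consumption, holding the other predictors fixed.

(-0.197, 2.980)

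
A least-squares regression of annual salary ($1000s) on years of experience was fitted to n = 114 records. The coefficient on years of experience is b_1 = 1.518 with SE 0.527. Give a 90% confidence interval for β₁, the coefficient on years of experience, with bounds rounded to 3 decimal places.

(0.644, 2.392)

df = n − 2 = 114 − 2 = 112.
t* = t_{0.05, 112} = 1.658573.
Margin = t* × SE = 1.658573 × 0.527 = 0.87407.
CI: 1.518 ± 0.87407 → (0.644, 2.392).
With 90% confidence, each one-unit increase in years of experience is associated with a change of between 0.644 and 2.392 $1000s in annual salary.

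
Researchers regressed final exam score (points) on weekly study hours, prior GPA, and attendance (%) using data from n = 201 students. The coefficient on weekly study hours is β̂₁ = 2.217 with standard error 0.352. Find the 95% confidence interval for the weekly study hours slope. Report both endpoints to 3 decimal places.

df = n − k − 1 = 201 − 3 − 1 = 197.
t* = t_{0.025, 197} = 1.972079.
Margin = t* × SE = 1.972079 × 0.352 = 0.69417.
CI: 2.217 ± 0.69417 → (1.523, 2.911).
With 95% confidence, each one-unit increase in weekly study hours is associated with a change of between 1.523 and 2.911 points in final exam score, holding the other predictors fixed.

(1.523, 2.911)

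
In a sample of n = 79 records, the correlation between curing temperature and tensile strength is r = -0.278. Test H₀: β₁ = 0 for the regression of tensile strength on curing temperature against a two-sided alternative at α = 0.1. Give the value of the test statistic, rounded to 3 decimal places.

t = r·√(n − 2)/√(1 − r²) = -0.278·√77/√0.922716 = -2.540.
df = n − 2 = 77.
Two-sided p ≈ 0.0131, which is < 0.1, so reject H₀.
There is evidence of a linear association between curing temperature and tensile strength.

t = -2.540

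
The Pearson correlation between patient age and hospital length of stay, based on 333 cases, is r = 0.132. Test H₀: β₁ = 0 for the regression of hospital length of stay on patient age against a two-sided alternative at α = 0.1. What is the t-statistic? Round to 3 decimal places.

t = r·√(n − 2)/√(1 − r²) = 0.132·√331/√0.982576 = 2.423.
df = n − 2 = 331.
Two-sided p ≈ 0.0159, which is < 0.1, so reject H₀.
There is evidence of a linear association between patient age and hospital length of stay.

t = 2.423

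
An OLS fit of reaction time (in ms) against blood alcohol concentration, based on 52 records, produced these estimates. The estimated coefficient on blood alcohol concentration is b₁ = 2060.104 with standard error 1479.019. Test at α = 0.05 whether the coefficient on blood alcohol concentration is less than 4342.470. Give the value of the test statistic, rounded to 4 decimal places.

t = -1.5432

H₀: β₁ = 4342.470 vs H₁: β₁ < 4342.470.
t = (b₁ − β₁⁰)/SE = (2060.104 − 4342.470) / 1479.019 = -1.5432.
df = n − 2 = 52 − 2 = 50.
One-sided p ≈ 0.0645, which is ≥ 0.05, so fail to reject H₀.
The data do not give significant evidence that the true slope on blood alcohol concentration is below 4342.470 ms per unit.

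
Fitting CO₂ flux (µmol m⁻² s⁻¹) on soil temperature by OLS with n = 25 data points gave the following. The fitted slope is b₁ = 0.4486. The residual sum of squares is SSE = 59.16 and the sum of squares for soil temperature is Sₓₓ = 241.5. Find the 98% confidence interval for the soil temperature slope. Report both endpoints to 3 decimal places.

MSE = SSE/(n − 2) = 59.16/23 = 2.57217.
SE(b₁) = √(MSE/Sₓₓ) = √(2.57217/241.5) = 0.103203.
df = n − 2 = 23.
t* = t_{0.01, 23} = 2.499867.
Margin = t* × SE = 2.499867 × 0.103203 = 0.25799.
CI: 0.4486 ± 0.25799 → (0.191, 0.707).
With 98% confidence, each one-unit increase in soil temperature is associated with a change of between 0.191 and 0.707 µmol m⁻² s⁻¹ in CO₂ flux.

(0.191, 0.707)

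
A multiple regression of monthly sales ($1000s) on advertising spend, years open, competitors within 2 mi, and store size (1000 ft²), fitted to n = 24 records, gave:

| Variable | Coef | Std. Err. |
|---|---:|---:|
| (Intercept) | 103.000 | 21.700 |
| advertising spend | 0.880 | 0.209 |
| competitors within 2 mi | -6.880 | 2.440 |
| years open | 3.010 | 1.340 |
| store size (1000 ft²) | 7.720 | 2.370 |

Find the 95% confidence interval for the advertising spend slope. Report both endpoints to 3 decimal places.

Read off: b = 0.880, SE = 0.209 for advertising spend.
df = n − k − 1 = 24 − 4 − 1 = 19.
t* = t_{0.025, 19} = 2.093024.
Margin = t* × SE = 2.093024 × 0.209 = 0.43744.
CI: 0.880 ± 0.43744 → (0.443, 1.317).

(0.443, 1.317)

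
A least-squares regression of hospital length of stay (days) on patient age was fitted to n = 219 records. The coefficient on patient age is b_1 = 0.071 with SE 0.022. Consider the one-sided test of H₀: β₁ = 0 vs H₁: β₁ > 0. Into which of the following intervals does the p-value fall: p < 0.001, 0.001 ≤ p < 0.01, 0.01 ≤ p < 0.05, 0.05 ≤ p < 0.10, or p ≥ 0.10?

t = 0.071 / 0.022 = 3.227.
df = n − 2 = 219 − 2 = 217.
One-sided p = P(T_{217} > t) ≈ 0.0007.
So p < 0.001.

p < 0.001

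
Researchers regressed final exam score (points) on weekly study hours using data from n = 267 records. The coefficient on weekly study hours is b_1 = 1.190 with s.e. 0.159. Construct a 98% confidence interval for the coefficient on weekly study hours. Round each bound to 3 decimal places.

(0.818, 1.562)

df = n − 2 = 267 − 2 = 265.
t* = t_{0.01, 265} = 2.340502.
Margin = t* × SE = 2.340502 × 0.159 = 0.37214.
CI: 1.190 ± 0.37214 → (0.818, 1.562).
With 98% confidence, each one-unit increase in weekly study hours is associated with a change of between 0.818 and 1.562 points in final exam score.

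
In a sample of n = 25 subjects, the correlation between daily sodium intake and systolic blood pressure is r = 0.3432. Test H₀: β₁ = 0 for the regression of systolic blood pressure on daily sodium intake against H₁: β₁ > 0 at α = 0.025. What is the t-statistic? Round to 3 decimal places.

t = 1.752

t = r·√(n − 2)/√(1 − r²) = 0.3432·√23/√0.882214 = 1.752.
df = n − 2 = 23.
One-sided p ≈ 0.0465, which is ≥ 0.025, so fail to reject H₀.
The data do not give significant evidence of a linear association between daily sodium intake and systolic blood pressure.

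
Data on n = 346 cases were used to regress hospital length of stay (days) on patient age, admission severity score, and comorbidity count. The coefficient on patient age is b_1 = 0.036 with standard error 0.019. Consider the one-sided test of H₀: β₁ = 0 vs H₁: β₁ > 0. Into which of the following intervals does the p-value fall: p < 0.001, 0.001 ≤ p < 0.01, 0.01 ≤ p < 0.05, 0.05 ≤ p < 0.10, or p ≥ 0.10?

0.01 ≤ p < 0.05

t = 0.036 / 0.019 = 1.895.
df = n − k − 1 = 346 − 3 − 1 = 342.
One-sided p = P(T_{342} > t) ≈ 0.0295.
So 0.01 ≤ p < 0.05.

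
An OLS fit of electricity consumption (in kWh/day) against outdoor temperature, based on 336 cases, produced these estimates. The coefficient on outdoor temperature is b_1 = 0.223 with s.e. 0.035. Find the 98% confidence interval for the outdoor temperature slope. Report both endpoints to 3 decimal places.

df = n − 2 = 336 − 2 = 334.
t* = t_{0.01, 334} = 2.337564.
Margin = t* × SE = 2.337564 × 0.035 = 0.08181.
CI: 0.223 ± 0.08181 → (0.141, 0.305).
With 98% confidence, each one-unit increase in outdoor temperature is associated with a change of between 0.141 and 0.305 kWh/day in electricity consumption.

(0.141, 0.305)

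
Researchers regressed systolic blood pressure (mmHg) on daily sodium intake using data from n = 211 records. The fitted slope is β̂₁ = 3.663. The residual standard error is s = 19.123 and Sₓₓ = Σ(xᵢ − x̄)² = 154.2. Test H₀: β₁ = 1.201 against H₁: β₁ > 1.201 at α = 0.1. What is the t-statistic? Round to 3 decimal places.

SE(β̂₁) = s/√Sₓₓ = 19.123/√154.2 = 1.53998.
t = (3.663 − 1.201) / 1.53998 = 1.599.
df = n − 2 = 209.
One-sided p ≈ 0.0557, which is < 0.1, so reject H₀.
There is evidence that the true slope on daily sodium intake exceeds 1.201 mmHg per unit.

t = 1.599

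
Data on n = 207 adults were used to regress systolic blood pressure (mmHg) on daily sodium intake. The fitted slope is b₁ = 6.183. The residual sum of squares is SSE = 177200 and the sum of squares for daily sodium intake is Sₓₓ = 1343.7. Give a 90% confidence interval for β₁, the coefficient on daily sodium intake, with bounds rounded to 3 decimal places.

(4.858, 7.508)

MSE = SSE/(n − 2) = 177200/205 = 864.39.
SE(b₁) = √(MSE/Sₓₓ) = √(864.39/1343.7) = 0.802054.
df = n − 2 = 205.
t* = t_{0.05, 205} = 1.652321.
Margin = t* × SE = 1.652321 × 0.802054 = 1.32525.
CI: 6.183 ± 1.32525 → (4.858, 7.508).
With 90% confidence, each one-unit increase in daily sodium intake is associated with a change of between 4.858 and 7.508 mmHg in systolic blood pressure.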